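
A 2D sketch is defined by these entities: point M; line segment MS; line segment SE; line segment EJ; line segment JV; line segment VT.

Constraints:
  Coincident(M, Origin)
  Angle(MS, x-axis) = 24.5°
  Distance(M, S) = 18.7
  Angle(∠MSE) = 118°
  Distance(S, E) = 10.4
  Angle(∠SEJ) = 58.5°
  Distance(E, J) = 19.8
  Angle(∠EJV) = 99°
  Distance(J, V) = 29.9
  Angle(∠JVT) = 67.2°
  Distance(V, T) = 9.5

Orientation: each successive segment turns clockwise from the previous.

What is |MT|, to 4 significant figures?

21.45

M is at the origin; MS runs at 24.5° with length 18.7, so S = (17.02, 7.755). ∠MSE = 118.0° gives SE at -37.50° from the x-axis; with |SE| = 10.4, E = (25.27, 1.424). ∠SEJ = 58.5° gives EJ at -159.0° from the x-axis; with |EJ| = 19.8, J = (6.782, -5.672). ∠EJV = 99.0° gives JV at 120.0° from the x-axis; with |JV| = 29.9, V = (-8.168, 20.22). ∠JVT = 67.2° gives VT at 7.200° from the x-axis; with |VT| = 9.5, T = (1.257, 21.41). Then |MT| = |T − M| = 21.45.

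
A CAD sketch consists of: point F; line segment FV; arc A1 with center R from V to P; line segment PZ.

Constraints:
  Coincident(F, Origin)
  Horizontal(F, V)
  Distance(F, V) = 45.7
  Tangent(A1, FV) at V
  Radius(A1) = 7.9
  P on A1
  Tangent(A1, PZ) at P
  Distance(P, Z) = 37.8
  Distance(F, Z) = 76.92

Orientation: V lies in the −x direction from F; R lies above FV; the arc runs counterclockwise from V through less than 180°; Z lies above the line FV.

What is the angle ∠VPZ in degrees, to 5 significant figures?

114.29°

F is at the origin; FV is horizontal with |FV| = 45.7 and V on the −x side, so V = (-45.700, 0.0000). A1 meets FV tangentially, so RV is at right angles to FV, so R = V + (0, 7.9) = (-45.700, 7.9000). Since RP ⟂ PZ (tangency), |RZ| = √(7.9² + 37.8²) = 38.617 regardless of where P sits on A1. So Z lies on both circle(F, 76.92) and circle(R, 38.617); the above-FV intersection is Z = (-64.782, 41.473). P is the foot of the tangent from Z: P = (-39.776, 13.126).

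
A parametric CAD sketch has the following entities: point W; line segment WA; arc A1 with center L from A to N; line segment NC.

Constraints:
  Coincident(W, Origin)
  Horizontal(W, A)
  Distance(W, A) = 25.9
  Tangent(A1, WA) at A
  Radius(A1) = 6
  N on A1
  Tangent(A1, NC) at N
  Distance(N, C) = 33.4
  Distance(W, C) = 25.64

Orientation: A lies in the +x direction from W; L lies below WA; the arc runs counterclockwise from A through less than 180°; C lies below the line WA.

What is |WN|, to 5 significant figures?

21.701

Checks: W = (0.00, 0.00) ✓; |LN| = 6.000 ✓; ∠(LN, NC) = 90.00° ✓; |NC| = 33.40 ✓; |WC| = 25.64 ✓.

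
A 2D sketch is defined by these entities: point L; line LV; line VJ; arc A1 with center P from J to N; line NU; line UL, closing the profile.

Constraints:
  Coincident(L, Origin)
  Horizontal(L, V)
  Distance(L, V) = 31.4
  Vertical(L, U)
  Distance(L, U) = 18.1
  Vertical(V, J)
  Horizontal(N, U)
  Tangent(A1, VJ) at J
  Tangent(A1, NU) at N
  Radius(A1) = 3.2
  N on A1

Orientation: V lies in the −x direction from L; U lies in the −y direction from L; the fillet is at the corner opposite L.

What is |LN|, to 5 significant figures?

33.509

L is at the origin; L and V share the same y with |LV| = 31.4 and V on the −x side, so V = (-31.400, 0.0000). LU is vertical with |LU| = 18.1 and U on the −y side, so U = (0.0000, -18.100). The virtual corner opposite L is at (-31.400, -18.100). A1 meets VJ tangentially, so PJ is at right angles to VJ and A1 meets NU tangentially, so PN is at right angles to NU, with radius 3.2, so the center P sits 3.2 in from both sides at P = (-28.200, -14.900). That places the tangent points at J = (-31.400, -14.900) on VJ and N = (-28.200, -18.100) on NU. Then |LN| = |N − L| = 33.509.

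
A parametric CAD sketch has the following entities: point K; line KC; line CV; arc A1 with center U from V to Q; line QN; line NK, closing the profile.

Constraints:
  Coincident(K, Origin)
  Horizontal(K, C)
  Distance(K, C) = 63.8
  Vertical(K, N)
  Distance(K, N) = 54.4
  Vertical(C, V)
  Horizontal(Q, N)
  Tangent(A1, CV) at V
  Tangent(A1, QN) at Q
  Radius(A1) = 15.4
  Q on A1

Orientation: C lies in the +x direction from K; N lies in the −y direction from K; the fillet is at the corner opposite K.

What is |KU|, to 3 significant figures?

62.2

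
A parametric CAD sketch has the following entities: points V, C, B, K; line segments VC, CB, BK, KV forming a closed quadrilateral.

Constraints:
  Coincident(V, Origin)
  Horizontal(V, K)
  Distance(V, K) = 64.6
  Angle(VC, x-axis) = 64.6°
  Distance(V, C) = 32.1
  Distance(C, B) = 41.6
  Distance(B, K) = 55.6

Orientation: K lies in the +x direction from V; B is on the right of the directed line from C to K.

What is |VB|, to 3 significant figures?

16.2

Checks: |CB| = 41.60 ✓; |BK| = 55.60 ✓.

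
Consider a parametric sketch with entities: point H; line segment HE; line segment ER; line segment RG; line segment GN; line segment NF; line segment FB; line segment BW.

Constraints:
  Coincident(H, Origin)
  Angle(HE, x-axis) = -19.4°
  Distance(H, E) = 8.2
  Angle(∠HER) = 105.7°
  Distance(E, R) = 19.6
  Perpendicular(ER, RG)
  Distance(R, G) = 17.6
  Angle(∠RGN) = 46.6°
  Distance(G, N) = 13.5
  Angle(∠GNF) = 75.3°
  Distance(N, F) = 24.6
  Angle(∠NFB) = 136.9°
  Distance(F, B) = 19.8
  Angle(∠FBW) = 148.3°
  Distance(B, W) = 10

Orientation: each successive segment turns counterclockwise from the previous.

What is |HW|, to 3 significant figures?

59.7

H is at the origin; HE runs at -19.4° with length 8.2, so E = (7.73, -2.72). ∠HER = 105.7° gives ER at 54.9° from the x-axis; with |ER| = 19.6, R = (19.0, 13.3). ER is perpendicular to RG, so RG runs at 145°; with |RG| = 17.6, G = (4.61, 23.4). ∠RGN = 46.6° gives GN at -81.7° from the x-axis; with |GN| = 13.5, N = (6.55, 10.1). ∠GNF = 75.3° gives NF at 23.0° from the x-axis; with |NF| = 24.6, F = (29.2, 19.7). ∠NFB = 136.9° gives FB at 66.1° from the x-axis; with |FB| = 19.8, B = (37.2, 37.8). ∠FBW = 148.3° gives BW at 97.8° from the x-axis; with |BW| = 10.0, W = (35.9, 47.7). Then |HW| = |W − H| = 59.7.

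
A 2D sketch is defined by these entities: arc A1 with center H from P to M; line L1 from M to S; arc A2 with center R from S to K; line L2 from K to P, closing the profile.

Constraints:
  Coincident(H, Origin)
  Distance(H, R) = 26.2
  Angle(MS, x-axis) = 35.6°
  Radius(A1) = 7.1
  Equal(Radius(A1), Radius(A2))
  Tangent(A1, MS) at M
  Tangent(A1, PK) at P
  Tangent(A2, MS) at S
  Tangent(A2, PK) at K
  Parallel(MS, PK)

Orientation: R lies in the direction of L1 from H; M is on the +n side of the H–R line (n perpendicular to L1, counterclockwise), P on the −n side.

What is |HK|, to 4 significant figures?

27.14

Tangency of A1 to both parallel lines with radius 7.1 puts M and P at H ± 7.1·n: M = (-4.133, 5.773), P = (4.133, -5.773). Equal radii place S and K the same way about R: S = R + 7.1·n = (17.17, 21.02), K = R − 7.1·n = (25.44, 9.479). Then |HK| = |K − H| = 27.14.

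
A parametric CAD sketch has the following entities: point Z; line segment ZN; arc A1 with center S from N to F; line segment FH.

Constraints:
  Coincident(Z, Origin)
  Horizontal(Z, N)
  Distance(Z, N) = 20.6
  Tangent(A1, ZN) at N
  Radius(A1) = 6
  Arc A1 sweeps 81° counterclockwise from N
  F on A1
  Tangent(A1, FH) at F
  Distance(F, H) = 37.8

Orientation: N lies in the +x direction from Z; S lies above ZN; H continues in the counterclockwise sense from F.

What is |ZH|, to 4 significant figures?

53.38

On A1, N sits at bearing -90° from S; an 81° counterclockwise sweep puts F at bearing -9°, so F = S + 6.0·(cos -9°, sin -9°) = (26.53, 5.061). The tangent condition forces SF to be normal to FH, so FH runs along (−sin -9°, cos -9°); with |FH| = 37.8, H = (32.44, 42.40). Then |ZH| = |H − Z| = 53.38.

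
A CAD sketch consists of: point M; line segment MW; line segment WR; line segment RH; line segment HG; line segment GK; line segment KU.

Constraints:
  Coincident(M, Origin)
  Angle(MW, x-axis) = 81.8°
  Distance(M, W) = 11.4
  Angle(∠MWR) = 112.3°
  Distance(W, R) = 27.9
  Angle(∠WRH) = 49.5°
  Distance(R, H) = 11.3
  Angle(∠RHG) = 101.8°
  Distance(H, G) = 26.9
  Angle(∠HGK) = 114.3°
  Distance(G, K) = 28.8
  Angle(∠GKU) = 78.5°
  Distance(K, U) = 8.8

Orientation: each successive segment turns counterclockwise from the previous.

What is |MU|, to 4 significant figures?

42.88

∠HGK = 114.3° gives GK at 63.90° from the x-axis; with |GK| = 28.8, K = (19.11, 39.33). ∠GKU = 78.5° gives KU at 165.4° from the x-axis; with |KU| = 8.8, U = (10.59, 41.55). Then |MU| = |U − M| = 42.88.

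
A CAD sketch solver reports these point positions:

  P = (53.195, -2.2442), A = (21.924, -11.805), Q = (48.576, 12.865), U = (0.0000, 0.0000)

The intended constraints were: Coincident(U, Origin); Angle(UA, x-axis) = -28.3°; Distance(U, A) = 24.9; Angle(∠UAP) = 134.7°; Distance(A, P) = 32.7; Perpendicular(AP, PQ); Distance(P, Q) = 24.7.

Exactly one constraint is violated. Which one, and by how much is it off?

Distance(P, Q) = 24.7 — off by 8.90.

U = (0.00, 0.00) ✓; UA at -28.30° ✓; |UA| = 24.90 ✓; ∠UAP = 134.7° ✓; |AP| = 32.70 ✓; ∠(AP, PQ) = 90.00° ✓; |PQ| = 15.80 ✗.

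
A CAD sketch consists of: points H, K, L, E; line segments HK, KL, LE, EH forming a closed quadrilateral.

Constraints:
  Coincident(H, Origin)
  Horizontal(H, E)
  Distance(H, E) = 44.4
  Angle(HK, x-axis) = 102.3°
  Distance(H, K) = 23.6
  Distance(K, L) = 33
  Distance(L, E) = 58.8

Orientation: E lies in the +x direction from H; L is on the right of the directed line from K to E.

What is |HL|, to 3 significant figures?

16.3

Checks: |KL| = 33.00 ✓; |LE| = 58.80 ✓.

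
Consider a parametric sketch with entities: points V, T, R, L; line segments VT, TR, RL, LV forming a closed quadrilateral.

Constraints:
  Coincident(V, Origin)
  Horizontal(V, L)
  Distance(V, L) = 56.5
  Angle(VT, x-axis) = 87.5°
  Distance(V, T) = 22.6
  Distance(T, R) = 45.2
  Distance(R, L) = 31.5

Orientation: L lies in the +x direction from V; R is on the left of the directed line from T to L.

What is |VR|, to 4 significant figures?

54.38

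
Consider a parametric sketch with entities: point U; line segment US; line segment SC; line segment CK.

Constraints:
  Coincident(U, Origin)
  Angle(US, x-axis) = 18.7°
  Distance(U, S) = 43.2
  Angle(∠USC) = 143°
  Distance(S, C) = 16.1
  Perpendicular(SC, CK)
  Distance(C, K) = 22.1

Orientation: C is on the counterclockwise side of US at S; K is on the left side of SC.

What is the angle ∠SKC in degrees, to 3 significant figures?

36.1°

U is at the origin; US runs at 18.7° with length 43.2, so S = 43.2·(cos 18.7°, sin 18.7°) = (40.9, 13.9). ∠USC = 143.0°, so SC runs at 18.7° + (180° − 143.0°) = 55.7° from the x-axis; with |SC| = 16.1, C = S + 16.1·(cos 55.7°, sin 55.7°) = (50.0, 27.2). SC ⟂ CK; with |CK| = 22.1 on the left of SC, K = C + 22.1·(-0.826, 0.564) = (31.7, 39.6). Then cos ∠SKC = KS·KC / (|KS||KC|), giving 36.1°.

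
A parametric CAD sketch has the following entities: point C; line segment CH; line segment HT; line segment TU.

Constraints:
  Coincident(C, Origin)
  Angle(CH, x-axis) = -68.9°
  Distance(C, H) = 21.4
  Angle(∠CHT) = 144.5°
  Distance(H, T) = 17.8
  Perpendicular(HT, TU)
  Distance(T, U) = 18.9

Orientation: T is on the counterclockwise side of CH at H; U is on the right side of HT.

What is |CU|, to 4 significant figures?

47.14

C is at the origin; CH runs at -68.9° with length 21.4, so H = 21.4·(cos -68.9°, sin -68.9°) = (7.704, -19.97). ∠CHT = 144.5°, so HT runs at -68.9° + (180° − 144.5°) = -33.40° from the x-axis; with |HT| = 17.8, T = H + 17.8·(cos -33.40°, sin -33.40°) = (22.56, -29.76). The perpendicularity gives TU at right angles to HT; with |TU| = 18.9 on the right of HT, U = T + 18.9·(-0.5505, -0.8348) = (12.16, -45.54). Then |CU| = |U − C| = 47.14.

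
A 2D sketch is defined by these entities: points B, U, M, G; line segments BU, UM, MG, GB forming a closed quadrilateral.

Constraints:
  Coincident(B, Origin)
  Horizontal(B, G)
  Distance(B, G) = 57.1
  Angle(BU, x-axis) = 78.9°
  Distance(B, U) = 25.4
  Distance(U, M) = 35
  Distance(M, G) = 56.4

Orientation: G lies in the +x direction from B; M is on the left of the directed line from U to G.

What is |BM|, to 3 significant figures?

57.8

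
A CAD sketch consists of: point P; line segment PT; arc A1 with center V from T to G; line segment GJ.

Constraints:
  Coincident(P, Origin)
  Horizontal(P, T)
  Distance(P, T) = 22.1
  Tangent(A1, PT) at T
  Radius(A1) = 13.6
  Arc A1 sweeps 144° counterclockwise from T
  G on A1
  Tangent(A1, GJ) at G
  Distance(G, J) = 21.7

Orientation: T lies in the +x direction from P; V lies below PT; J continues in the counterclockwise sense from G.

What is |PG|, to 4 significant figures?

28.36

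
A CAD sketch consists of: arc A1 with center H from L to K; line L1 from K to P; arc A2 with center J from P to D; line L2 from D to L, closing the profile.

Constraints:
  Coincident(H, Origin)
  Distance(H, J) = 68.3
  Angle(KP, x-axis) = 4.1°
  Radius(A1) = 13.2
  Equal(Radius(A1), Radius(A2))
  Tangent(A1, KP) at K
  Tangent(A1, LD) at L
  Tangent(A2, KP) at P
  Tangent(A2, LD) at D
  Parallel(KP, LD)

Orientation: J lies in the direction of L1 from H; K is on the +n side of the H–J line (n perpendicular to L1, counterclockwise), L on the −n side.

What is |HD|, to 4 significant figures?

69.56

Tangency of A1 to both parallel lines with radius 13.2 puts K and L at H ± 13.2·n: K = (-0.9438, 13.17), L = (0.9438, -13.17). Equal radii place P and D the same way about J: P = J + 13.2·n = (67.18, 18.05), D = J − 13.2·n = (69.07, -8.283). Then |HD| = |D − H| = 69.56.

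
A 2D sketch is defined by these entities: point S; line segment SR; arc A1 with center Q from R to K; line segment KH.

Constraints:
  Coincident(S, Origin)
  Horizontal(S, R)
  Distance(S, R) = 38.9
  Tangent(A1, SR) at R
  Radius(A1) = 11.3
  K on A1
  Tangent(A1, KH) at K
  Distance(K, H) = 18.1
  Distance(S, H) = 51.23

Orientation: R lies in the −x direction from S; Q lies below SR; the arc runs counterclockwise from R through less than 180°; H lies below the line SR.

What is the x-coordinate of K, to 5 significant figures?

-48.648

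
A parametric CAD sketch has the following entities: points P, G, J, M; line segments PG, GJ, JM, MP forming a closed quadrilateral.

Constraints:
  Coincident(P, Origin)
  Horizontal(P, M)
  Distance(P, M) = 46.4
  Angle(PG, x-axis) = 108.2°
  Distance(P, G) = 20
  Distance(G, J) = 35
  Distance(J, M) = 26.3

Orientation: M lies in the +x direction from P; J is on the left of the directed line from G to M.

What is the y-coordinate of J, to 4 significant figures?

19.50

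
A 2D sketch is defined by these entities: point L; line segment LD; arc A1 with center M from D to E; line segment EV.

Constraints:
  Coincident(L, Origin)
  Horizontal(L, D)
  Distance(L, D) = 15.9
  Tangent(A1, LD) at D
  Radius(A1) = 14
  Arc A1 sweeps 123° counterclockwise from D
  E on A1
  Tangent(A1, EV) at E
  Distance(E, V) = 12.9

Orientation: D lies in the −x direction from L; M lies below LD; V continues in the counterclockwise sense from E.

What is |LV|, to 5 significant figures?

38.440

L is at the origin; LD is horizontal with |LD| = 15.9 and D on the −x side, so D = (-15.900, 0.0000). A1 meets LD tangentially, so MD is at right angles to LD, so M = D + (0, -14) = (-15.900, -14.000). On A1, D sits at bearing 90° from M; a 123° counterclockwise sweep puts E at bearing 213°, so E = M + 14.0·(cos 213°, sin 213°) = (-27.641, -21.625). Tangency of A1 to EV means the radius ME is perpendicular to EV, so EV runs along (−sin 213°, cos 213°); with |EV| = 12.9, V = (-20.616, -32.444). Then |LV| = |V − L| = 38.440.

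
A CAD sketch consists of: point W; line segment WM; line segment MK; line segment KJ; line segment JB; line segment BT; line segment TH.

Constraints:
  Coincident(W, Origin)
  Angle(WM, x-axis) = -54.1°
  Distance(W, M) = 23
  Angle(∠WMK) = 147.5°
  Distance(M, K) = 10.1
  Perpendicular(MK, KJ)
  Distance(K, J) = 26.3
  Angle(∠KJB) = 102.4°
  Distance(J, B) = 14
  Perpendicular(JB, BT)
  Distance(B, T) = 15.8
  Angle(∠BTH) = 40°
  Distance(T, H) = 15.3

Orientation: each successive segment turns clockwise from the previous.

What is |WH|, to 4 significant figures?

26.85

W is at the origin; WM runs at -54.1° with length 23.0, so M = (13.49, -18.63). ∠WMK = 147.5° gives MK at -86.60° from the x-axis; with |MK| = 10.1, K = (14.09, -28.71). The perpendicularity gives KJ at right angles to MK, so KJ runs at -176.6°; with |KJ| = 26.3, J = (-12.17, -30.27). ∠KJB = 102.4° gives JB at 105.8° from the x-axis; with |JB| = 14.0, B = (-15.98, -16.80). The perpendicularity gives BT at right angles to JB, so BT runs at 15.80°; with |BT| = 15.8, T = (-0.7770, -12.50). ∠BTH = 40.0° gives TH at -124.2° from the x-axis; with |TH| = 15.3, H = (-9.377, -25.15). Then |WH| = |H − W| = 26.85.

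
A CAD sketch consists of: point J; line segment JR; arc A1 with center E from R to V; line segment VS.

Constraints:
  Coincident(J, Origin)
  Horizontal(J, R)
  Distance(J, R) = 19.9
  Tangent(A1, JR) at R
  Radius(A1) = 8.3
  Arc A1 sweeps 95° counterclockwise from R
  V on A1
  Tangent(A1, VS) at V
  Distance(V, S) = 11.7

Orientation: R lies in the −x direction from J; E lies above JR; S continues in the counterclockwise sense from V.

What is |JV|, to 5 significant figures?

14.721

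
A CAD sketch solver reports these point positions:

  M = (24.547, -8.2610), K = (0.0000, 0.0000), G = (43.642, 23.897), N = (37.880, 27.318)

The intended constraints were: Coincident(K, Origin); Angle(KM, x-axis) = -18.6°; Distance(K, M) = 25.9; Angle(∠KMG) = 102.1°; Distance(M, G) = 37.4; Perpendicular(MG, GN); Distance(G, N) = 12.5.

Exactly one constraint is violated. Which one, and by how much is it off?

Distance(G, N) = 12.5 — off by 5.80.

K = (0.00, 0.00) ✓; KM at -18.60° ✓; |KM| = 25.90 ✓; ∠KMG = 102.1° ✓; |MG| = 37.40 ✓; ∠(MG, GN) = 90.00° ✓; |GN| = 6.701 ✗.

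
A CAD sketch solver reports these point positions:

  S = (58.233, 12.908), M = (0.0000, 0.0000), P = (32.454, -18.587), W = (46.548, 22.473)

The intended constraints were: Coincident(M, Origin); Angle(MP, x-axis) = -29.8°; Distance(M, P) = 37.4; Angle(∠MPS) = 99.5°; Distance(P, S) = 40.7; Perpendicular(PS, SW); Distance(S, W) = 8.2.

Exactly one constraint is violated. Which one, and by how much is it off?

Distance(S, W) = 8.2 — off by 6.90.

M = (0.00, 0.00) ✓; MP at -29.80° ✓; |MP| = 37.40 ✓; ∠MPS = 99.50° ✓; |PS| = 40.70 ✓; ∠(PS, SW) = 90.00° ✓; |SW| = 15.10 ✗.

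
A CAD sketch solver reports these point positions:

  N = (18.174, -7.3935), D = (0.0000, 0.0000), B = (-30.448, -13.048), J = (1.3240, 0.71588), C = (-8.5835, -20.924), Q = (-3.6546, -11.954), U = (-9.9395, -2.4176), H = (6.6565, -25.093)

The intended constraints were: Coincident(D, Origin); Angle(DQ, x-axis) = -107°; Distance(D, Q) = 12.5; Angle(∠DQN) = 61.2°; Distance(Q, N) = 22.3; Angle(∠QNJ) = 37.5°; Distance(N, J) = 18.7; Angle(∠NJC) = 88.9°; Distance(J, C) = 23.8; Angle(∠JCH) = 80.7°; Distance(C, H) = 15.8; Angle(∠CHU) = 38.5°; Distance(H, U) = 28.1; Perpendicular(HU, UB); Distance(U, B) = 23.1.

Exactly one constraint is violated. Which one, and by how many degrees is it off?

Perpendicular(HU, UB) — off by 8.80°.

D = (0.00, 0.00) ✓; DQ at -107.0° ✓; |DQ| = 12.50 ✓; ∠DQN = 61.20° ✓; |QN| = 22.30 ✓; ∠QNJ = 37.50° ✓; |NJ| = 18.70 ✓; ∠NJC = 88.90° ✓; |JC| = 23.80 ✓; ∠JCH = 80.70° ✓; |CH| = 15.80 ✓; ∠CHU = 38.50° ✓; |HU| = 28.10 ✓; ∠(HU, UB) = 81.20° ✗; |UB| = 23.10 ✓.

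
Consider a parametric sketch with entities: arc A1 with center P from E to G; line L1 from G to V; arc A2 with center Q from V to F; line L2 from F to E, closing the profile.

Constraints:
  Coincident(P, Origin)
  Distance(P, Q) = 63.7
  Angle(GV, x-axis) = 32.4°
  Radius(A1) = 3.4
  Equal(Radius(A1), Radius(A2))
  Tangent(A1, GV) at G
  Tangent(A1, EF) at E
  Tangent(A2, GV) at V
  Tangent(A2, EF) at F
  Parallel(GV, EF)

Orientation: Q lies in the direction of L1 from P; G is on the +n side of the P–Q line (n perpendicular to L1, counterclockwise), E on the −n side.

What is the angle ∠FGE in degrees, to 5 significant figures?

83.907°

The slot axis is L1's direction at 32.4°, so u = (cos 32.4°, sin 32.4°) = (0.84433, 0.53583) and n = (−sin 32.4°, cos 32.4°) = (-0.53583, 0.84433). P is at the origin and Q lies 63.7 along u from P, so Q = 63.7·u = (53.784, 34.132). Tangency of A1 to both parallel lines with radius 3.4 puts G and E at P ± 3.4·n: G = (-1.8218, 2.8707), E = (1.8218, -2.8707). Equal radii place V and F the same way about Q: V = Q + 3.4·n = (51.962, 37.003), F = Q − 3.4·n = (55.605, 31.261). Then cos ∠FGE = GF·GE / (|GF||GE|), giving 83.907°.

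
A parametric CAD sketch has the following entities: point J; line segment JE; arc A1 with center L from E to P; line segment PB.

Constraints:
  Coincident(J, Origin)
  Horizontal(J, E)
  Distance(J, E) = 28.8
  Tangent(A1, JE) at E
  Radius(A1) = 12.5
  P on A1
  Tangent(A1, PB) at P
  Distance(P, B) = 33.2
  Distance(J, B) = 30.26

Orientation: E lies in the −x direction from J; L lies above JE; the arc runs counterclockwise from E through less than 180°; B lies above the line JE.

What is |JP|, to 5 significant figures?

19.682

Checks: |LP| = 12.50 ✓; ∠(LP, PB) = 90.00° ✓; |PB| = 33.20 ✓; |JB| = 30.26 ✓.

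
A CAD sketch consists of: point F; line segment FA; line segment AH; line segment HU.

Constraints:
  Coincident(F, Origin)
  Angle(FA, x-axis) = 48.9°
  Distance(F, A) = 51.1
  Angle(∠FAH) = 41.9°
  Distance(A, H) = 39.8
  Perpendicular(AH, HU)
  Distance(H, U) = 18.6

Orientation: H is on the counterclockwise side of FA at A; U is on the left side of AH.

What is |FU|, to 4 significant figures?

15.63

F is at the origin; FA runs at 48.9° with length 51.1, so A = 51.1·(cos 48.9°, sin 48.9°) = (33.59, 38.51). ∠FAH = 41.9°, so AH runs at 48.9° + (180° − 41.9°) = 187.0° from the x-axis; with |AH| = 39.8, H = A + 39.8·(cos 187.0°, sin 187.0°) = (-5.911, 33.66). AH ⟂ HU; with |HU| = 18.6 on the left of AH, U = H + 18.6·(0.1219, -0.9925) = (-3.645, 15.20). Then |FU| = |U − F| = 15.63.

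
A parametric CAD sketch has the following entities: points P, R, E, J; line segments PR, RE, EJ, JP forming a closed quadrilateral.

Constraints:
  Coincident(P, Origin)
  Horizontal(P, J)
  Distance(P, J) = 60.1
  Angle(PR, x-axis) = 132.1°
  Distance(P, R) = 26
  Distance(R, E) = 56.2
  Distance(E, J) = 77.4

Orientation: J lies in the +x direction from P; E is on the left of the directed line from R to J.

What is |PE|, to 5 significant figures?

66.135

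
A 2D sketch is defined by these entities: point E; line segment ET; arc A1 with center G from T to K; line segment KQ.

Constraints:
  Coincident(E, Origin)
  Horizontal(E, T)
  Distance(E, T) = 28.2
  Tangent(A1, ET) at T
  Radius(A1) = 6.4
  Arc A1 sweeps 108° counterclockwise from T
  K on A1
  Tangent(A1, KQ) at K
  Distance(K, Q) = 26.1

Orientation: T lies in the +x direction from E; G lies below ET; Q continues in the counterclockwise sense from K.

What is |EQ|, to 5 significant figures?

44.867

On A1, T sits at bearing 90° from G; a 108° counterclockwise sweep puts K at bearing 198°, so K = G + 6.4·(cos 198°, sin 198°) = (22.113, -8.3777). A1 meets KQ tangentially, so GK is at right angles to KQ, so KQ runs along (−sin 198°, cos 198°); with |KQ| = 26.1, Q = (30.179, -33.200). Then |EQ| = |Q − E| = 44.867.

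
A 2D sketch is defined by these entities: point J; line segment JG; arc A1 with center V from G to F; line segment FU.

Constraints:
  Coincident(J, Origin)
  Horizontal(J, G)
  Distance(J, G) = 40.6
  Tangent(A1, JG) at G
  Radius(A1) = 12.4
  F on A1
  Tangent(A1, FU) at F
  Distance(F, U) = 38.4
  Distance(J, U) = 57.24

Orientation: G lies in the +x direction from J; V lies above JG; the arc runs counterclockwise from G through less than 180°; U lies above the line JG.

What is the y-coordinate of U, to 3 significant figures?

50.4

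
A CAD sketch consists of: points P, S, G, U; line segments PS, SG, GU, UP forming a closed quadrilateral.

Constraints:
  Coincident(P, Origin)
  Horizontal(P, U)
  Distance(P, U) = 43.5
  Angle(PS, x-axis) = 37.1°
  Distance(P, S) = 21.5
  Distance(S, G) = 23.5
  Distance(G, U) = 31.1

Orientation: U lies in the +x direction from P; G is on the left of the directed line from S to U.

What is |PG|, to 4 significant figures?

44.90

P is at the origin; P and U share the same y with |PU| = 43.5 and U in +x, so U = (43.5, 0). PS runs at 37.1° with |PS| = 21.5, so S = (17.15, 12.97). G is determined by |SG| = 23.5 and |GU| = 31.1 together: it lies at the intersection of circle(S, 23.5) and circle(U, 31.1). With |SU| = 29.37, the foot of the radical line on SU is 7.621 from S and the perpendicular offset is √(23.5² − 7.621²) = 22.23. Taking the left-of-SU solution: G = (33.80, 29.55).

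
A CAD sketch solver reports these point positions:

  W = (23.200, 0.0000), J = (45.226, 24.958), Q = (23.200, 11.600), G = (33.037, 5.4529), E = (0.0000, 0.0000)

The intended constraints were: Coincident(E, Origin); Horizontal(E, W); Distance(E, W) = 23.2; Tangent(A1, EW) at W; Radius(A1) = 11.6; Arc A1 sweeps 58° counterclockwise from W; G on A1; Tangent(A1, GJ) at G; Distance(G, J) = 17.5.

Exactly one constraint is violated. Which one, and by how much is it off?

Distance(G, J) = 17.5 — off by 5.50.

E = (0.00, 0.00) ✓; E.y = 0.00, W.y = 0.00 ✓; |EW| = 23.20 ✓; ∠(QW, WE) = 90.00° ✓; |QW| = 11.60 ✓; bearing(Q→G) − bearing(Q→W) = 58.00° ✓; |QG| = 11.60 ✓; ∠(QG, GJ) = 90.00° ✓; |GJ| = 23.00 ✗.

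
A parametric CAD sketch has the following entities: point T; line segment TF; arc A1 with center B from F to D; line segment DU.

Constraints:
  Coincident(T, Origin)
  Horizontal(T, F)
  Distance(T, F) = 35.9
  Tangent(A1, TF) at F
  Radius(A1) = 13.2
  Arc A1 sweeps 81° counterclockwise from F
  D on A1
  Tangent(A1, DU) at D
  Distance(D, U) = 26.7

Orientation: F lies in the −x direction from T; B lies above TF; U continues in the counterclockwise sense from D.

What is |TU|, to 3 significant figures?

41.9

On A1, F sits at bearing -90° from B; an 81° counterclockwise sweep puts D at bearing -9°, so D = B + 13.2·(cos -9°, sin -9°) = (-22.9, 11.1). A1 meets DU tangentially, so BD is at right angles to DU, so DU runs along (−sin -9°, cos -9°); with |DU| = 26.7, U = (-18.7, 37.5). Then |TU| = |U − T| = 41.9.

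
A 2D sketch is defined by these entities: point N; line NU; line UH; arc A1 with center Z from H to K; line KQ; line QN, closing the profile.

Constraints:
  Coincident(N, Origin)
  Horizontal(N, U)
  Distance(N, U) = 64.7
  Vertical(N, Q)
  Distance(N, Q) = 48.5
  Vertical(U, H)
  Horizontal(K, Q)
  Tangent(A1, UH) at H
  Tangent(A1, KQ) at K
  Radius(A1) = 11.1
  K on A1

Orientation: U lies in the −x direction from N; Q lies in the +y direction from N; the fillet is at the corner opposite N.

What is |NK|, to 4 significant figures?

72.29

N is at the origin; NU is horizontal with |NU| = 64.7 and U on the −x side, so U = (-64.70, 0.000). N and Q share the same x with |NQ| = 48.5 and Q on the +y side, so Q = (0.000, 48.50). The virtual corner opposite N is at (-64.70, 48.50). Tangency of A1 to UH means the radius ZH is perpendicular to UH and since A1 is tangent to KQ there, ZK ⟂ KQ, with radius 11.1, so the center Z sits 11.1 in from both sides at Z = (-53.60, 37.40). That places the tangent points at H = (-64.70, 37.40) on UH and K = (-53.60, 48.50) on KQ. Then |NK| = |K − N| = 72.29.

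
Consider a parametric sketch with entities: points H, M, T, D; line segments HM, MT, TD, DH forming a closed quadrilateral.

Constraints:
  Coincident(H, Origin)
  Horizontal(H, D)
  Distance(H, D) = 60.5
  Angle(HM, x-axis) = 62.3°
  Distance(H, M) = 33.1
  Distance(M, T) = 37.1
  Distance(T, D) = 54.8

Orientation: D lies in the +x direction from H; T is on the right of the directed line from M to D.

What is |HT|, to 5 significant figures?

8.9968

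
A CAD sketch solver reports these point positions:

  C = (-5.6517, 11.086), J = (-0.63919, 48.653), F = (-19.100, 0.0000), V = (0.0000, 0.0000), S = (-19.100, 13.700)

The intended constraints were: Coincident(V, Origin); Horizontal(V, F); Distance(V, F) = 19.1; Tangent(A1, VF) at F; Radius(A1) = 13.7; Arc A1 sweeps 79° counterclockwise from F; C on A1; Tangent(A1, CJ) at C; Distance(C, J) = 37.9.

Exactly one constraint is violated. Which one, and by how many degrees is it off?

Tangent(A1, CJ) at C — off by 3.40°.

V = (0.00, 0.00) ✓; V.y = 0.00, F.y = 0.00 ✓; |VF| = 19.10 ✓; ∠(SF, FV) = 90.00° ✓; |SF| = 13.70 ✓; bearing(S→C) − bearing(S→F) = 79.00° ✓; |SC| = 13.70 ✓; ∠(SC, CJ) = 86.60° ✗; |CJ| = 37.90 ✓.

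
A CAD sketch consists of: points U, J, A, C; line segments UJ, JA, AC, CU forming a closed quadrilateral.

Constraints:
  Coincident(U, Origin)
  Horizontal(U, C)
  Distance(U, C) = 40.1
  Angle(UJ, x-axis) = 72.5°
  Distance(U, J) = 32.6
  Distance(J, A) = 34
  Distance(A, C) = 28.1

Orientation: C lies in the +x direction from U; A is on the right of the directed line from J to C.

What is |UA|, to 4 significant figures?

12.47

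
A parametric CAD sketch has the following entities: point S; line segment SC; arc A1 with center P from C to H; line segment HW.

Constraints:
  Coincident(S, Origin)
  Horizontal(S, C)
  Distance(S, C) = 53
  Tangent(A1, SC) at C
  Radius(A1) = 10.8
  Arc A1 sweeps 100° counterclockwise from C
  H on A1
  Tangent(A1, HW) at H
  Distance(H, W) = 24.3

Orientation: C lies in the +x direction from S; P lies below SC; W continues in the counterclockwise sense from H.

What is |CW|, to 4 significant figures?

37.16

On A1, C sits at bearing 90° from P; a 100° counterclockwise sweep puts H at bearing 190°, so H = P + 10.8·(cos 190°, sin 190°) = (42.36, -12.68). A1 meets HW tangentially, so PH is at right angles to HW, so HW runs along (−sin 190°, cos 190°); with |HW| = 24.3, W = (46.58, -36.61). Then |CW| = |W − C| = 37.16.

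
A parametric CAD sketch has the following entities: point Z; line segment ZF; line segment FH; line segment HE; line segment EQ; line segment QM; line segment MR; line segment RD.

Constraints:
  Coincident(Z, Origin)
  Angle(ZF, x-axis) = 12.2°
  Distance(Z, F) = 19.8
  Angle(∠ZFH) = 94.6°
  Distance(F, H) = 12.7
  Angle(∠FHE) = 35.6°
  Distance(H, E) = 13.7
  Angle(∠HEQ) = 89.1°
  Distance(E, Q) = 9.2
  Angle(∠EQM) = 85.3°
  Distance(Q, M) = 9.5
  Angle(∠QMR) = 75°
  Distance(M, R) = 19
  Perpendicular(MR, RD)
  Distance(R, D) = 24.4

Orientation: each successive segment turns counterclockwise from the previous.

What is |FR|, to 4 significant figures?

16.91

Z is at the origin; ZF runs at 12.2° with length 19.8, so F = (19.35, 4.184). ∠ZFH = 94.6° gives FH at 97.60° from the x-axis; with |FH| = 12.7, H = (17.67, 16.77). ∠FHE = 35.6° gives HE at -118.0° from the x-axis; with |HE| = 13.7, E = (11.24, 4.676). ∠HEQ = 89.1° gives EQ at -27.10° from the x-axis; with |EQ| = 9.2, Q = (19.43, 0.4853). ∠EQM = 85.3° gives QM at 67.60° from the x-axis; with |QM| = 9.5, M = (23.05, 9.268). ∠QMR = 75.0° gives MR at 172.6° from the x-axis; with |MR| = 19.0, R = (4.210, 11.72). Then |FR| = |R − F| = 16.91.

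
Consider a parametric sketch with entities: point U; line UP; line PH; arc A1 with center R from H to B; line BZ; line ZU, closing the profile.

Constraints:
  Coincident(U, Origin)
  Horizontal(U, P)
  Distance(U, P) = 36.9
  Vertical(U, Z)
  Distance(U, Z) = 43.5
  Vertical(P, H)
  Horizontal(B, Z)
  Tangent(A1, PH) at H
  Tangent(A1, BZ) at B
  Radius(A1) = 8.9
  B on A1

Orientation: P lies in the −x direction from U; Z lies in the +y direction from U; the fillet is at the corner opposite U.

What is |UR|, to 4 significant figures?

44.51

U is at the origin; UP is horizontal with |UP| = 36.9 and P on the −x side, so P = (-36.90, 0.000). U and Z share the same x with |UZ| = 43.5 and Z on the +y side, so Z = (0.000, 43.50). The virtual corner opposite U is at (-36.90, 43.50). A1 meets PH tangentially, so RH is at right angles to PH and tangency of A1 to BZ means the radius RB is perpendicular to BZ, with radius 8.9, so the center R sits 8.9 in from both sides at R = (-28.00, 34.60). Then |UR| = |R − U| = 44.51.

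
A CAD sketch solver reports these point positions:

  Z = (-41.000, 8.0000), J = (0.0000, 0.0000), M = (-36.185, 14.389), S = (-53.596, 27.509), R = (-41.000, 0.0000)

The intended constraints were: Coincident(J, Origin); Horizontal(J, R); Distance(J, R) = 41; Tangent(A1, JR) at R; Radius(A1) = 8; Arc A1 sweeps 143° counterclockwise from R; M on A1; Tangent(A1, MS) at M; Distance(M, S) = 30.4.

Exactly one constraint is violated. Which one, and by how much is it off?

Distance(M, S) = 30.4 — off by 8.60.

J = (0.00, 0.00) ✓; J.y = 0.00, R.y = 0.00 ✓; |JR| = 41.00 ✓; ∠(ZR, RJ) = 90.00° ✓; |ZR| = 8.000 ✓; bearing(Z→M) − bearing(Z→R) = 143.0° ✓; |ZM| = 8.000 ✓; ∠(ZM, MS) = 90.00° ✓; |MS| = 21.80 ✗.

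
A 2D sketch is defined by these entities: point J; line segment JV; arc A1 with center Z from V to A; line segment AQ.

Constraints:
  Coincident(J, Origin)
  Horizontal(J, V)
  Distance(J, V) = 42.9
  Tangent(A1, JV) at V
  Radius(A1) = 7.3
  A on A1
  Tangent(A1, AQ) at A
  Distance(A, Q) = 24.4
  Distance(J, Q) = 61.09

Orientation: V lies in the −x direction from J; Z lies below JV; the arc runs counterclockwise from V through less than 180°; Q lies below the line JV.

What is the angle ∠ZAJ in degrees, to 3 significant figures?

13.6°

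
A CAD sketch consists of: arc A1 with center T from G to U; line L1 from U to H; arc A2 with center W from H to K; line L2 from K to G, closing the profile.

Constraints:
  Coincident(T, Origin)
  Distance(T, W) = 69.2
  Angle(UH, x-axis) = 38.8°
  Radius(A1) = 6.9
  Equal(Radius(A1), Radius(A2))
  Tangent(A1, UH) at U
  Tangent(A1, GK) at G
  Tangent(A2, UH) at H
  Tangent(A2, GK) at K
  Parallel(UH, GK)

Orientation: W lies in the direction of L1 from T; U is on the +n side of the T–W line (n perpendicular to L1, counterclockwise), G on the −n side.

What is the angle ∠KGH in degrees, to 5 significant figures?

11.278°

The slot axis is L1's direction at 38.8°, so u = (cos 38.8°, sin 38.8°) = (0.77934, 0.62660) and n = (−sin 38.8°, cos 38.8°) = (-0.62660, 0.77934). T is at the origin and W lies 69.2 along u from T, so W = 69.2·u = (53.930, 43.361). Tangency of A1 to both parallel lines with radius 6.9 puts U and G at T ± 6.9·n: U = (-4.3236, 5.3774), G = (4.3236, -5.3774). Equal radii place H and K the same way about W: H = W + 6.9·n = (49.607, 48.738), K = W − 6.9·n = (58.254, 37.984). Then cos ∠KGH = GK·GH / (|GK||GH|), giving 11.278°.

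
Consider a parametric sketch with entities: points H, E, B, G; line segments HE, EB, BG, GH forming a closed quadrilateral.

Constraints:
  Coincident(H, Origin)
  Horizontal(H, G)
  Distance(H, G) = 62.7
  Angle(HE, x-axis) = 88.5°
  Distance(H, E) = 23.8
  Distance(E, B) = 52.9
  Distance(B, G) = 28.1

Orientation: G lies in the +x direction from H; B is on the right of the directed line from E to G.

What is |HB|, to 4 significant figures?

40.43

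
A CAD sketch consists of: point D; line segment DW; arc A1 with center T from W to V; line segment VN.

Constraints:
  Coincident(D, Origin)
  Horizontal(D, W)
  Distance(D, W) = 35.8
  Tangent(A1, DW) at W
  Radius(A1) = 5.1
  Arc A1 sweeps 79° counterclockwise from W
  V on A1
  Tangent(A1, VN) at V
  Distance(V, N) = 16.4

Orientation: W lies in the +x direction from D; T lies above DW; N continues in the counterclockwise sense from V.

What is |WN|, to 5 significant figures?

21.800

On A1, W sits at bearing -90° from T; a 79° counterclockwise sweep puts V at bearing -11°, so V = T + 5.1·(cos -11°, sin -11°) = (40.806, 4.1269). Since A1 is tangent to VN there, TV ⟂ VN, so VN runs along (−sin -11°, cos -11°); with |VN| = 16.4, N = (43.936, 20.226). Then |WN| = |N − W| = 21.800.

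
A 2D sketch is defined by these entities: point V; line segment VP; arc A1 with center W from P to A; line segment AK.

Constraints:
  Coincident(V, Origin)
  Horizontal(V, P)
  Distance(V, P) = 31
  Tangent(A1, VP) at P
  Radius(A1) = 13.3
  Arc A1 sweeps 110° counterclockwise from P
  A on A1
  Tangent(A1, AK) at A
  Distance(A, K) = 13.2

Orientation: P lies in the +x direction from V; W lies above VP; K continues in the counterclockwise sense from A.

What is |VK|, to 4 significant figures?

49.34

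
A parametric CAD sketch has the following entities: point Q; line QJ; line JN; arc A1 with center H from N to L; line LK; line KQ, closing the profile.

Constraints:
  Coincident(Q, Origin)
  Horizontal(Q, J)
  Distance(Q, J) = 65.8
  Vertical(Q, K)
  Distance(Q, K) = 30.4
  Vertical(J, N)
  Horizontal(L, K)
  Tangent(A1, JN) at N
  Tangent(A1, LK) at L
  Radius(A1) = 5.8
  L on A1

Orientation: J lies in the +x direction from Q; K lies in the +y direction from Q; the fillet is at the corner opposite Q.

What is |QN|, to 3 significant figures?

70.2

Q is at the origin; Q and J share the same y with |QJ| = 65.8 and J on the +x side, so J = (65.8, 0.00). Q and K share the same x with |QK| = 30.4 and K on the +y side, so K = (0.00, 30.4). The virtual corner opposite Q is at (65.8, 30.4). Since A1 is tangent to JN there, HN ⟂ JN and A1 meets LK tangentially, so HL is at right angles to LK, with radius 5.8, so the center H sits 5.8 in from both sides at H = (60.0, 24.6). That places the tangent points at N = (65.8, 24.6) on JN and L = (60.0, 30.4) on LK. Then |QN| = |N − Q| = 70.2.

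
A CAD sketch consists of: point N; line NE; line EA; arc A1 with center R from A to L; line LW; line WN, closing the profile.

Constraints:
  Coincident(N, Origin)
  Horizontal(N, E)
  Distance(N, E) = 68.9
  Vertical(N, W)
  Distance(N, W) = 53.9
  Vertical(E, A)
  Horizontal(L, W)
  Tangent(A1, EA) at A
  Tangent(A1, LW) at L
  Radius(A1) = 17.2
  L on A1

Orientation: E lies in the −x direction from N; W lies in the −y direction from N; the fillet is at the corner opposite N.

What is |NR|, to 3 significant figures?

63.4

N is at the origin; N and E share the same y with |NE| = 68.9 and E on the −x side, so E = (-68.9, 0.00). NW is vertical with |NW| = 53.9 and W on the −y side, so W = (0.00, -53.9). The virtual corner opposite N is at (-68.9, -53.9). Tangency of A1 to EA means the radius RA is perpendicular to EA and A1 meets LW tangentially, so RL is at right angles to LW, with radius 17.2, so the center R sits 17.2 in from both sides at R = (-51.7, -36.7). Then |NR| = |R − N| = 63.4.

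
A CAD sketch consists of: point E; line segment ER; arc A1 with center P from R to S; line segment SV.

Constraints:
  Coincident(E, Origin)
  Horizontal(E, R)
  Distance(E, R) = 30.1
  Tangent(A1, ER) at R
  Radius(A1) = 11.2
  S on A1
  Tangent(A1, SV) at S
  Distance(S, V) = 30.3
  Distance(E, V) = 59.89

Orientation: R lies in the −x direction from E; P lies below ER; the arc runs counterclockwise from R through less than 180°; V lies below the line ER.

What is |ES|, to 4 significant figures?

42.44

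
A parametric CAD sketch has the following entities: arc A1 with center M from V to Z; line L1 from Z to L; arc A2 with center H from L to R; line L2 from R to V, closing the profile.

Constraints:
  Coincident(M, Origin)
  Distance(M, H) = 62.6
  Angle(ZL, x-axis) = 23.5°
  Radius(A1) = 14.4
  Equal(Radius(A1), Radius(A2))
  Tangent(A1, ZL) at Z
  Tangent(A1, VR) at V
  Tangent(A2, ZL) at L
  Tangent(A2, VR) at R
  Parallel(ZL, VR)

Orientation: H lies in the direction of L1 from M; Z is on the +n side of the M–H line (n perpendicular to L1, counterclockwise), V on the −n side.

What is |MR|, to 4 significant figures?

64.23

Tangency of A1 to both parallel lines with radius 14.4 puts Z and V at M ± 14.4·n: Z = (-5.742, 13.21), V = (5.742, -13.21). Equal radii place L and R the same way about H: L = H + 14.4·n = (51.67, 38.17), R = H − 14.4·n = (63.15, 11.76). Then |MR| = |R − M| = 64.23.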